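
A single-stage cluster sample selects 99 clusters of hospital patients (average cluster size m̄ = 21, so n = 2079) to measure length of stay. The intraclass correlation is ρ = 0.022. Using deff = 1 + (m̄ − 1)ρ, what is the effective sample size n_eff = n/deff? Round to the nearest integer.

deff = 1 + (21 − 1)·0.022 = 1 + 0.44 = 1.44.
n_eff = 2079 / 1.44 = 1444.

1444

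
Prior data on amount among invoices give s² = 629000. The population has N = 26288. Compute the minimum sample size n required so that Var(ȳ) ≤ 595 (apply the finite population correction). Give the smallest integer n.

1017

Without fpc, n₀ = s²/D = 629000/595 = 1057.1429.
With fpc, (1 − n/N)·s²/n ≤ D requires n ≥ n₀/(1 + n₀/N) = 1057.1429/(1 + 1057.1429/26288) = 1016.2745.
Rounding up, n = 1017.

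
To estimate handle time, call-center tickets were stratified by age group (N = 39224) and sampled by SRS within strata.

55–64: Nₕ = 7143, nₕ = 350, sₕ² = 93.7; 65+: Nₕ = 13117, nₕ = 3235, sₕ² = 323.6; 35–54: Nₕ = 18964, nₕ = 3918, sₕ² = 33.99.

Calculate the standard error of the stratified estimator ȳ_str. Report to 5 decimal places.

Var(ȳ_str) = Σₕ Wₕ²(1 − fₕ)sₕ²/nₕ with Wₕ = Nₕ/N, N = 39224.
55–64: Wₕ = 0.18210789; term = 0.18210789²·(1 − 0.04899902)·93.7/350 = 0.0084432578.
65+: Wₕ = 0.33441260; term = 0.33441260²·(1 − 0.24662652)·323.6/3235 = 0.0084277149.
35–54: Wₕ = 0.48347950; term = 0.48347950²·(1 − 0.20660198)·33.99/3918 = 0.0016089182.
Sum = 0.018479891.
SE = √(0.018479891) = 0.13594.

0.13594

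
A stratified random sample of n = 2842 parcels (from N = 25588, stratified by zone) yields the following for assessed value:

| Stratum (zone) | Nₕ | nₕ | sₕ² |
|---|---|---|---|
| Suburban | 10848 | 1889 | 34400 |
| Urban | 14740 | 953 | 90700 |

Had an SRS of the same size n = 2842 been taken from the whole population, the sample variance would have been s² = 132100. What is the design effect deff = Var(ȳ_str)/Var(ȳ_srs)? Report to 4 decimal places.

Var(ȳ_str) = Σ Wₕ²(1−fₕ)sₕ²/nₕ with Wₕ = Nₕ/25588:
  Suburban: (10848/25588)²·(1−1889/10848)·34400/1889 = 2.7031056
  Urban: (14740/25588)²·(1−953/14740)·90700/953 = 29.539896
  → Var(ȳ_str) = 32.243002.
Var(ȳ_srs) = (1 − 2842/25588)·132100/2842 = 41.318775.
deff = 32.243002 / 41.318775 = 0.7803.

0.7803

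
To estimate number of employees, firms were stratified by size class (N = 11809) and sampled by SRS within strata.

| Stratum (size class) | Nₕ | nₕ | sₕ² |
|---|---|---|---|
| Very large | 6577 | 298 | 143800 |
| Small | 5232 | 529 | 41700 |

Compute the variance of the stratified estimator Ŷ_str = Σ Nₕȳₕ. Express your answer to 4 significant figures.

2.187 × 10^10

Var(Ŷ_str) = Σₕ Nₕ²(1 − fₕ)sₕ²/nₕ.
Very large: 6577²·(1 − 298/6577)·143800/298 = 1.9927873 × 10^10.
Small: 5232²·(1 − 529/5232)·41700/529 = 1.9396488 × 10^9.
Sum = 2.1867522 × 10^10.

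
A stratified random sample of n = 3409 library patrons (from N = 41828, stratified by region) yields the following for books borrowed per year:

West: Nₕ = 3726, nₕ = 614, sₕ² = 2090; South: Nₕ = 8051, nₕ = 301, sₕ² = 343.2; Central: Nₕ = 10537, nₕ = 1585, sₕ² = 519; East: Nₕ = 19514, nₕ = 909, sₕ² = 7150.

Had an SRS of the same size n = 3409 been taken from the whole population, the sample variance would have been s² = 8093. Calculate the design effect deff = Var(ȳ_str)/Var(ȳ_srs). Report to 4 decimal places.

0.7856

Var(ȳ_str) = Σ Wₕ²(1−fₕ)sₕ²/nₕ with Wₕ = Nₕ/41828:
  West: (3726/41828)²·(1−614/3726)·2090/614 = 0.022559328
  South: (8051/41828)²·(1−301/8051)·343.2/301 = 0.040662878
  Central: (10537/41828)²·(1−1585/10537)·519/1585 = 0.017653912
  East: (19514/41828)²·(1−909/19514)·7150/909 = 1.6322397
  → Var(ȳ_str) = 1.7131158.
Var(ȳ_srs) = (1 − 3409/41828)·8093/3409 = 2.1805271.
deff = 1.7131158 / 2.1805271 = 0.7856.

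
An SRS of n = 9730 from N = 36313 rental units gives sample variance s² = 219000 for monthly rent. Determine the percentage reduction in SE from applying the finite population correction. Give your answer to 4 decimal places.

f = n/N = 9730/36313 = 0.26794812.
SE_no-fpc = √(s²/n) = 4.7442289; SE_fpc = √((1−f)s²/n) = 4.0591637.
Ratio = √(1−f) = 0.85560031. Reduction = 100·(1 − 0.85560031) = 14.4400%.

14.4400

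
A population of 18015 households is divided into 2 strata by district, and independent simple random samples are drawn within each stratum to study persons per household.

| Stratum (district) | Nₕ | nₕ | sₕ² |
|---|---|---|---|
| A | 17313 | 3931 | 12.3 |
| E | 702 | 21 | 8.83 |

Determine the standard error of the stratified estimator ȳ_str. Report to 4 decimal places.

0.0534

Var(ȳ_str) = Σₕ Wₕ²(1 − fₕ)sₕ²/nₕ with Wₕ = Nₕ/N, N = 18015.
A: Wₕ = 0.96103247; term = 0.96103247²·(1 − 0.22705481)·12.3/3931 = 0.0022337105.
E: Wₕ = 0.03896753; term = 0.03896753²·(1 − 0.02991453)·8.83/21 = 6.1937989 × 10^-4.
Sum = 0.0028530904.
SE = √(0.0028530904) = 0.0534.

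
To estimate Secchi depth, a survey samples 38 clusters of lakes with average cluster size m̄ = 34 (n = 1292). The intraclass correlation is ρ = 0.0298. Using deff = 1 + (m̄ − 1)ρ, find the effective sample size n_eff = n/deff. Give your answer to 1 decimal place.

deff = 1 + (34 − 1)·0.0298 = 1 + 0.9834 = 1.9834.
n_eff = 1292 / 1.9834 = 651.4.

651.4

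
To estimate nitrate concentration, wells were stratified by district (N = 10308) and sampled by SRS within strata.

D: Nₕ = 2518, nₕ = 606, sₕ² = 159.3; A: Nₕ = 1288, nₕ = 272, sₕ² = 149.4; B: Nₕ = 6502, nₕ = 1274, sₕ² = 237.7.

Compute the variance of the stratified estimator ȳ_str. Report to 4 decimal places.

0.0784

Var(ȳ_str) = Σₕ Wₕ²(1 − fₕ)sₕ²/nₕ with Wₕ = Nₕ/N, N = 10308.
D: Wₕ = 0.24427629; term = 0.24427629²·(1 − 0.24066720)·159.3/606 = 0.011910718.
A: Wₕ = 0.12495149; term = 0.12495149²·(1 − 0.21118012)·149.4/272 = 0.006764605.
B: Wₕ = 0.63077222; term = 0.63077222²·(1 − 0.19593971)·237.7/1274 = 0.059688887.
Sum = 0.07836421.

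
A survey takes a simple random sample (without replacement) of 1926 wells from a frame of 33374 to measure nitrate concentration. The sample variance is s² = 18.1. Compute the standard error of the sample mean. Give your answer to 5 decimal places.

0.09410

Under SRS without replacement, Var(ȳ) = (1 − f)·s²/n with f = n/N = 1926/33374 = 0.05770959.
Var(ȳ) = (1 − 0.05770959)·18.1/1926 = 0.94229041·0.0093977155 = 0.0088553771.
SE(ȳ) = √(0.0088553771) = 0.09410.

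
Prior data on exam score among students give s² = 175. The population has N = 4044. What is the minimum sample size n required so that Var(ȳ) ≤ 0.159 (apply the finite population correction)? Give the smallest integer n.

Without fpc, n₀ = s²/D = 175/0.159 = 1100.6289.
With fpc, (1 − n/N)·s²/n ≤ D requires n ≥ n₀/(1 + n₀/N) = 1100.6289/(1 + 1100.6289/4044) = 865.1631.
Rounding up, n = 866.

866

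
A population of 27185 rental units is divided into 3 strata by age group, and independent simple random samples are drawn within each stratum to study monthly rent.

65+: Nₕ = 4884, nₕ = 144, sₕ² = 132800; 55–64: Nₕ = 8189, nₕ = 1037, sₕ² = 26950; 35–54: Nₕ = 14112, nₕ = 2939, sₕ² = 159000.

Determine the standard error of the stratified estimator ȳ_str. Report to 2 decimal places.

Var(ȳ_str) = Σₕ Wₕ²(1 − fₕ)sₕ²/nₕ with Wₕ = Nₕ/N, N = 27185.
65+: Wₕ = 0.17965790; term = 0.17965790²·(1 − 0.02948403)·132800/144 = 28.888893.
55–64: Wₕ = 0.30123230; term = 0.30123230²·(1 − 0.12663329)·26950/1037 = 2.059585.
35–54: Wₕ = 0.51910980; term = 0.51910980²·(1 − 0.20826247)·159000/2939 = 11.542429.
Sum = 42.490907.
SE = √(42.490907) = 6.52.

6.52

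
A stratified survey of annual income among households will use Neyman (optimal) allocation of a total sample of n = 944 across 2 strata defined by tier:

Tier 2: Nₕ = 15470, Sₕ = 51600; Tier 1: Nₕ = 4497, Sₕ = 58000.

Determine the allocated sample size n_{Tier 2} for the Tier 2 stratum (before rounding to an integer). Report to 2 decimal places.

Neyman allocation: nₕ = n·NₕSₕ / Σⱼ NⱼSⱼ.
Σ NⱼSⱼ = 15470·51600 + 4497·58000 = 1.059078 × 10^9.
n_{Tier 2} = 944·15470·51600 / (1.059078 × 10^9) = 711.52.

711.52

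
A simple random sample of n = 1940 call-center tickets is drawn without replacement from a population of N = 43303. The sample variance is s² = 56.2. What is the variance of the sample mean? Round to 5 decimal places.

0.02767

Under SRS without replacement, Var(ȳ) = (1 − f)·s²/n with f = n/N = 1940/43303 = 0.04480059.
Var(ȳ) = (1 − 0.04480059)·56.2/1940 = 0.95519941·0.028969072 = 0.027671241.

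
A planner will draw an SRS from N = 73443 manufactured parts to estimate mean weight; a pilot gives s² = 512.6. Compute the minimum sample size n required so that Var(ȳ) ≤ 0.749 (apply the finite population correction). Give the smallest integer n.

679

Without fpc, n₀ = s²/D = 512.6/0.749 = 684.3792.
With fpc, (1 − n/N)·s²/n ≤ D requires n ≥ n₀/(1 + n₀/N) = 684.3792/(1 + 684.3792/73443) = 678.0607.
Rounding up, n = 679.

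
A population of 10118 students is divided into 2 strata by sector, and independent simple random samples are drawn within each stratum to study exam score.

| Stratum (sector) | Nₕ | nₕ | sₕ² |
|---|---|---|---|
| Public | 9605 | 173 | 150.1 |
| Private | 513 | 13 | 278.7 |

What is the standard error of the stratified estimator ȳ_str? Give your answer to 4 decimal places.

0.9064

Var(ȳ_str) = Σₕ Wₕ²(1 − fₕ)sₕ²/nₕ with Wₕ = Nₕ/N, N = 10118.
Public: Wₕ = 0.94929828; term = 0.94929828²·(1 − 0.01801145)·150.1/173 = 0.76779698.
Private: Wₕ = 0.05070172; term = 0.05070172²·(1 − 0.02534113)·278.7/13 = 0.053714512.
Sum = 0.82151149.
SE = √(0.82151149) = 0.9064.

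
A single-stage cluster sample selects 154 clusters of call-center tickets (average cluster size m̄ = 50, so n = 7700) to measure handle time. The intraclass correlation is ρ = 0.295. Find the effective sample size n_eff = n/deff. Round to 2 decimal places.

498.22

deff = 1 + (50 − 1)·0.295 = 1 + 14.455 = 15.455.
n_eff = 7700 / 15.455 = 498.22.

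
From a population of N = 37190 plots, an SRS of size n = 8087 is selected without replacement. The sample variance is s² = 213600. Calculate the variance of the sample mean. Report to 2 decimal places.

Under SRS without replacement, Var(ȳ) = (1 − f)·s²/n with f = n/N = 8087/37190 = 0.21745093.
Var(ȳ) = (1 − 0.21745093)·213600/8087 = 0.78254907·26.412761 = 20.669282.

20.67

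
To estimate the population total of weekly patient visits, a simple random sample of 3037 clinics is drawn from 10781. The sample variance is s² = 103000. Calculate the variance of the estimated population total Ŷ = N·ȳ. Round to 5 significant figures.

Var(Ŷ) = N²·Var(ȳ) = N²·(1 − n/N)·s²/n.
f = 3037/10781 = 0.28169929; Var(ȳ) = 0.71830071·103000/3037 = 24.361203.
Var(Ŷ) = 10781² · 24.361203 = 2.8315017 × 10^9.

2.8315 × 10^9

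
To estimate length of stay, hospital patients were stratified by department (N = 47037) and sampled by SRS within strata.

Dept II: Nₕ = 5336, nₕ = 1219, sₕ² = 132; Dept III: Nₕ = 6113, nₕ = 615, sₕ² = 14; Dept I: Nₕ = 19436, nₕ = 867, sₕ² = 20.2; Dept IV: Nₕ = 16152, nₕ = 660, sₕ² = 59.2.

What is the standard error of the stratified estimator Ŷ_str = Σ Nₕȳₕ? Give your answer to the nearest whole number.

5831

Var(Ŷ_str) = Σₕ Nₕ²(1 − fₕ)sₕ²/nₕ.
Dept II: 5336²·(1 − 1219/5336)·132/1219 = 2.3788492 × 10^6.
Dept III: 6113²·(1 − 615/6113)·14/615 = 765089.16.
Dept I: 19436²·(1 − 867/19436)·20.2/867 = 8.4086772 × 10^6.
Dept IV: 16152²·(1 − 660/16152)·59.2/660 = 2.2444584 × 10^7.
Sum = 3.39972 × 10^7.
SE = √(3.39972 × 10^7) = 5831.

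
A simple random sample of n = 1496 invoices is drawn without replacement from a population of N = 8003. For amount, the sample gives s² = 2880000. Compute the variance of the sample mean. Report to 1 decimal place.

1565.3

Under SRS without replacement, Var(ȳ) = (1 − f)·s²/n with f = n/N = 1496/8003 = 0.18692990.
Var(ȳ) = (1 − 0.18692990)·2880000/1496 = 0.81307010·1925.1337 = 1565.2686.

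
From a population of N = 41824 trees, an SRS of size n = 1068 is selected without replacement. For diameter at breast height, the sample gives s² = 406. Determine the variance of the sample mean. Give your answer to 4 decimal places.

0.3704

Under SRS without replacement, Var(ȳ) = (1 − f)·s²/n with f = n/N = 1068/41824 = 0.02553558.
Var(ȳ) = (1 − 0.02553558)·406/1068 = 0.97446442·0.38014981 = 0.37044247.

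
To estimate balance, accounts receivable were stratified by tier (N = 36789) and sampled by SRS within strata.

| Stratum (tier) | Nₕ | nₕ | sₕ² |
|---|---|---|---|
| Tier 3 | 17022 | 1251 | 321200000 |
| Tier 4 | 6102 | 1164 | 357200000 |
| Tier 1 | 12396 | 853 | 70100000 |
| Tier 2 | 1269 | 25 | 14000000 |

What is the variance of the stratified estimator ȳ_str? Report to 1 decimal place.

67100.9

Var(ȳ_str) = Σₕ Wₕ²(1 − fₕ)sₕ²/nₕ with Wₕ = Nₕ/N, N = 36789.
Tier 3: Wₕ = 0.46269265; term = 0.46269265²·(1 − 0.07349313)·321200000/1251 = 50927.467.
Tier 4: Wₕ = 0.16586480; term = 0.16586480²·(1 − 0.19075713)·357200000/1164 = 6831.9675.
Tier 1: Wₕ = 0.33694854; term = 0.33694854²·(1 − 0.06881252)·70100000/853 = 8688.2695.
Tier 2: Wₕ = 0.03449401; term = 0.03449401²·(1 − 0.01970055)·14000000/25 = 653.18178.
Sum = 67100.886.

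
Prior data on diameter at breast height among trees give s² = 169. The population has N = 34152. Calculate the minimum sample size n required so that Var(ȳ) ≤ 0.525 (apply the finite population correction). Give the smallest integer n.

319

Without fpc, n₀ = s²/D = 169/0.525 = 321.9048.
With fpc, (1 − n/N)·s²/n ≤ D requires n ≥ n₀/(1 + n₀/N) = 321.9048/(1 + 321.9048/34152) = 318.8990.
Rounding up, n = 319.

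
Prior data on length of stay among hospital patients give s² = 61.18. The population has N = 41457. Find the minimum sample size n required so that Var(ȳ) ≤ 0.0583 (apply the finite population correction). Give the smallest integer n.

Without fpc, n₀ = s²/D = 61.18/0.0583 = 1049.3997.
With fpc, (1 − n/N)·s²/n ≤ D requires n ≥ n₀/(1 + n₀/N) = 1049.3997/(1 + 1049.3997/41457) = 1023.4921.
Rounding up, n = 1024.

1024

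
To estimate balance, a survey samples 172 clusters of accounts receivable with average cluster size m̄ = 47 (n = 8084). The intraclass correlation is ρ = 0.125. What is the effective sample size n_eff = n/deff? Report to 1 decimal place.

1197.6

deff = 1 + (47 − 1)·0.125 = 1 + 5.75 = 6.75.
n_eff = 8084 / 6.75 = 1197.6.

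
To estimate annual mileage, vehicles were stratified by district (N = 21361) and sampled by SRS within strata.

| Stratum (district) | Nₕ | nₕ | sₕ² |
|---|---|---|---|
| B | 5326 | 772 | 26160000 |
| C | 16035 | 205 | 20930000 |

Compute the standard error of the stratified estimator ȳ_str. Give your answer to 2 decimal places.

242.07

Var(ȳ_str) = Σₕ Wₕ²(1 − fₕ)sₕ²/nₕ with Wₕ = Nₕ/N, N = 21361.
B: Wₕ = 0.24933290; term = 0.24933290²·(1 − 0.14494931)·26160000/772 = 1801.2395.
C: Wₕ = 0.75066710; term = 0.75066710²·(1 − 0.01278453)·20930000/205 = 56796.567.
Sum = 58597.807.
SE = √(58597.807) = 242.07.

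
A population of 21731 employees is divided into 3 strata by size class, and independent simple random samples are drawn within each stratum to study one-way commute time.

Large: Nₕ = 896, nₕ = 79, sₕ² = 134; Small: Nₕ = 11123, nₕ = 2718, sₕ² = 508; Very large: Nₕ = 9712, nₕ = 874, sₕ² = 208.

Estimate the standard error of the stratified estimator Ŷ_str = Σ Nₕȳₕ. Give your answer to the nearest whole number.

6256

Var(Ŷ_str) = Σₕ Nₕ²(1 − fₕ)sₕ²/nₕ.
Large: 896²·(1 − 79/896)·134/79 = 1.2416745 × 10^6.
Small: 11123²·(1 − 2718/11123)·508/2718 = 1.7473259 × 10^7.
Very large: 9712²·(1 − 874/9712)·208/874 = 2.042747 × 10^7.
Sum = 3.9142404 × 10^7.
SE = √(3.9142404 × 10^7) = 6256.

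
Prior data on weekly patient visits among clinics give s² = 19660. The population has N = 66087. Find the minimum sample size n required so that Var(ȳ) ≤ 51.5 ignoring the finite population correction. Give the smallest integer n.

382

Without fpc, n₀ = s²/D = 19660/51.5 = 381.7476.
Rounding up, n = 382.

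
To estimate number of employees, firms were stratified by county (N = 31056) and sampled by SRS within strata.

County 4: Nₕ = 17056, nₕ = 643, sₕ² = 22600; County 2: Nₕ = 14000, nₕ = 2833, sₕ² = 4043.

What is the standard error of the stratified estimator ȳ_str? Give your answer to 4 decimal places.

Var(ȳ_str) = Σₕ Wₕ²(1 − fₕ)sₕ²/nₕ with Wₕ = Nₕ/N, N = 31056.
County 4: Wₕ = 0.54920144; term = 0.54920144²·(1 − 0.03769934)·22600/643 = 10.201677.
County 2: Wₕ = 0.45079856; term = 0.45079856²·(1 − 0.20235714)·4043/2833 = 0.23132932.
Sum = 10.433006.
SE = √(10.433006) = 3.2300.

3.2300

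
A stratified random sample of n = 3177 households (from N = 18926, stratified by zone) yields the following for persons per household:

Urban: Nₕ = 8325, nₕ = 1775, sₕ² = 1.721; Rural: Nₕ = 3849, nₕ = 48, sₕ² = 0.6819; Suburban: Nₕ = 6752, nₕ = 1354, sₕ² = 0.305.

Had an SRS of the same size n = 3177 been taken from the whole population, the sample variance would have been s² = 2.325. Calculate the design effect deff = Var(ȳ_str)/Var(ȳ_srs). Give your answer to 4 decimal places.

1.2328

Var(ȳ_str) = Σ Wₕ²(1−fₕ)sₕ²/nₕ with Wₕ = Nₕ/18926:
  Urban: (8325/18926)²·(1−1775/8325)·1.721/1775 = 1.4760137 × 10^-4
  Rural: (3849/18926)²·(1−48/3849)·0.6819/48 = 5.8023986 × 10^-4
  Suburban: (6752/18926)²·(1−1354/6752)·0.305/1354 = 2.292075 × 10^-5
  → Var(ȳ_str) = 7.5076198 × 10^-4.
Var(ȳ_srs) = (1 − 3177/18926)·2.325/3177 = 6.089756 × 10^-4.
deff = (7.5076198 × 10^-4) / (6.089756 × 10^-4) = 1.2328.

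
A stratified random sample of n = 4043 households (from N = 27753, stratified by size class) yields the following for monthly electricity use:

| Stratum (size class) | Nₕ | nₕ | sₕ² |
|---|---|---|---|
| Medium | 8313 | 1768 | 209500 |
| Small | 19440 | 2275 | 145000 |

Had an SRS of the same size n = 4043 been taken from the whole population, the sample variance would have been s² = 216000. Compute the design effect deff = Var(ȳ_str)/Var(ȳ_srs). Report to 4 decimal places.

Var(ȳ_str) = Σ Wₕ²(1−fₕ)sₕ²/nₕ with Wₕ = Nₕ/27753:
  Medium: (8313/27753)²·(1−1768/8313)·209500/1768 = 8.37046
  Small: (19440/27753)²·(1−2275/19440)·145000/2275 = 27.612568
  → Var(ȳ_str) = 35.983028.
Var(ȳ_srs) = (1 − 4043/27753)·216000/4043 = 45.642732.
deff = 35.983028 / 45.642732 = 0.7884.

0.7884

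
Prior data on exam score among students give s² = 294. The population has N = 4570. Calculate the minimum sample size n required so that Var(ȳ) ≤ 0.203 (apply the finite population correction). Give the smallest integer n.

Without fpc, n₀ = s²/D = 294/0.203 = 1448.2759.
With fpc, (1 − n/N)·s²/n ≤ D requires n ≥ n₀/(1 + n₀/N) = 1448.2759/(1 + 1448.2759/4570) = 1099.7536.
Rounding up, n = 1100.

1100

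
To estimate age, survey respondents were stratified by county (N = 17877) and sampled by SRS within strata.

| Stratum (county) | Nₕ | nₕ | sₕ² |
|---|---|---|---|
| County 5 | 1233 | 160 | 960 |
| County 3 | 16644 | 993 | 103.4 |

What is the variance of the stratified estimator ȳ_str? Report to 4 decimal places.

0.1097

Var(ȳ_str) = Σₕ Wₕ²(1 − fₕ)sₕ²/nₕ with Wₕ = Nₕ/N, N = 17877.
County 5: Wₕ = 0.06897130; term = 0.06897130²·(1 − 0.12976480)·960/160 = 0.024838466.
County 3: Wₕ = 0.93102870; term = 0.93102870²·(1 − 0.05966114)·103.4/993 = 0.084875395.
Sum = 0.10971386.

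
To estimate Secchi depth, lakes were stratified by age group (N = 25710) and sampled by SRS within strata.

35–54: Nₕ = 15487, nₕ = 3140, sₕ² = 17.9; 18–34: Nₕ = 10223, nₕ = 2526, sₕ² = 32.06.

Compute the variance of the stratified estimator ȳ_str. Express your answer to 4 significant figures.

Var(ȳ_str) = Σₕ Wₕ²(1 − fₕ)sₕ²/nₕ with Wₕ = Nₕ/N, N = 25710.
35–54: Wₕ = 0.60237262; term = 0.60237262²·(1 − 0.20275069)·17.9/3140 = 0.0016491037.
18–34: Wₕ = 0.39762738; term = 0.39762738²·(1 − 0.24708990)·32.06/2526 = 0.0015108657.
Sum = 0.0031599694.

0.003160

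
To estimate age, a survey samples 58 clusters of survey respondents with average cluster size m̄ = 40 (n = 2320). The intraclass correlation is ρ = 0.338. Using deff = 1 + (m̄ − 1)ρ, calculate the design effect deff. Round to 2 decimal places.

14.18

deff = 1 + (40 − 1)·0.338 = 1 + 13.182 = 14.182.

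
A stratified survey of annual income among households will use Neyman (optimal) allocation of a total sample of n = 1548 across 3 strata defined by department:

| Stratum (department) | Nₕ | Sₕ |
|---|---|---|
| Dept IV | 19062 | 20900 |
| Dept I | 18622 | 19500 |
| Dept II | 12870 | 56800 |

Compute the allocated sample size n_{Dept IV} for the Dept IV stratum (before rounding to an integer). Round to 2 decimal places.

413.20

Neyman allocation: nₕ = n·NₕSₕ / Σⱼ NⱼSⱼ.
Σ NⱼSⱼ = 19062·20900 + 18622·19500 + 12870·56800 = 1.4925408 × 10^9.
n_{Dept IV} = 1548·19062·20900 / (1.4925408 × 10^9) = 413.20.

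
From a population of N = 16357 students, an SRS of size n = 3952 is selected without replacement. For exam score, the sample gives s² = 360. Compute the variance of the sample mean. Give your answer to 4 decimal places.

Under SRS without replacement, Var(ȳ) = (1 − f)·s²/n with f = n/N = 3952/16357 = 0.24160910.
Var(ȳ) = (1 − 0.24160910)·360/3952 = 0.75839090·0.091093117 = 0.069084192.

0.0691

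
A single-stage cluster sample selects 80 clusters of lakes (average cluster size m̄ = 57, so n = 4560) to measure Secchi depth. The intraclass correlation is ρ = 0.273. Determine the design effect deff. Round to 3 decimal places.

16.288

deff = 1 + (57 − 1)·0.273 = 1 + 15.288 = 16.288.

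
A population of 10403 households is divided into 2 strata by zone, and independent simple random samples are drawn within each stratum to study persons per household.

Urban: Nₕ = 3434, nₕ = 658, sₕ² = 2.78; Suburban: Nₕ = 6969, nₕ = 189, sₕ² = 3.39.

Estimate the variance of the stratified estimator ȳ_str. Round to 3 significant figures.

0.00820

Var(ȳ_str) = Σₕ Wₕ²(1 − fₕ)sₕ²/nₕ with Wₕ = Nₕ/N, N = 10403.
Urban: Wₕ = 0.33009709; term = 0.33009709²·(1 − 0.19161328)·2.78/658 = 3.7215294 × 10^-4.
Suburban: Wₕ = 0.66990291; term = 0.66990291²·(1 − 0.02712010)·3.39/189 = 0.0078310655.
Sum = 0.0082032184.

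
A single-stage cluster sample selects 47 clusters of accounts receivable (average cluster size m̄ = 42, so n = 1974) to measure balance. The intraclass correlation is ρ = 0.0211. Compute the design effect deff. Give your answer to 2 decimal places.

deff = 1 + (42 − 1)·0.0211 = 1 + 0.8651 = 1.8651.

1.87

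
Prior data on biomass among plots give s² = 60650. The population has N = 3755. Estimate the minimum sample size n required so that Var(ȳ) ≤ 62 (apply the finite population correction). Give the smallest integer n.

Without fpc, n₀ = s²/D = 60650/62 = 978.2258.
With fpc, (1 − n/N)·s²/n ≤ D requires n ≥ n₀/(1 + n₀/N) = 978.2258/(1 + 978.2258/3755) = 776.0538.
Rounding up, n = 777.

777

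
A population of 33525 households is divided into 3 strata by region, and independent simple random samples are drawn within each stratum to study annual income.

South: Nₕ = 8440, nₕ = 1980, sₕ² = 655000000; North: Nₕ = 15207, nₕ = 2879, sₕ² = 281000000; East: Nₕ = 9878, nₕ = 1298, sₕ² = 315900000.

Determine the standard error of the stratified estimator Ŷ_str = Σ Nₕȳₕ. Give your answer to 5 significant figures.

7.5473 × 10^6

Var(Ŷ_str) = Σₕ Nₕ²(1 − fₕ)sₕ²/nₕ.
South: 8440²·(1 − 1980/8440)·655000000/1980 = 1.8036451 × 10^13.
North: 15207²·(1 − 2879/15207)·281000000/2879 = 1.8297882 × 10^13.
East: 9878²·(1 − 1298/9878)·315900000/1298 = 2.0626771 × 10^13.
Sum = 5.6961104 × 10^13.
SE = √(5.6961104 × 10^13) = 7.5473 × 10^6.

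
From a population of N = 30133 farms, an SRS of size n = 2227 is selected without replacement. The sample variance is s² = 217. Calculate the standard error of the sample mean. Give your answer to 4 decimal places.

Under SRS without replacement, Var(ȳ) = (1 − f)·s²/n with f = n/N = 2227/30133 = 0.07390568.
Var(ȳ) = (1 − 0.07390568)·217/2227 = 0.92609432·0.097440503 = 0.090239096.
SE(ȳ) = √(0.090239096) = 0.3004.

0.3004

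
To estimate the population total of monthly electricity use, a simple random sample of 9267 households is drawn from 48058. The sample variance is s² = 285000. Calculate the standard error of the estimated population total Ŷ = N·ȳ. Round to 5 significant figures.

Var(Ŷ) = N²·Var(ȳ) = N²·(1 − n/N)·s²/n.
f = 9267/48058 = 0.19282950; Var(ȳ) = 0.80717050·285000/9267 = 24.823955.
Var(Ŷ) = 48058² · 24.823955 = 5.7332696 × 10^10.
SE(Ŷ) = √(5.7332696 × 10^10) = 239440.

239440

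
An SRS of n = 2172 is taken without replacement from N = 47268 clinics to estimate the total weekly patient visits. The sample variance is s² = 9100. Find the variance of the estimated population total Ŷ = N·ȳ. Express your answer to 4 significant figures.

8.931 × 10^9

Var(Ŷ) = N²·Var(ȳ) = N²·(1 − n/N)·s²/n.
f = 2172/47268 = 0.04595075; Var(ȳ) = 0.95404925·9100/2172 = 3.9971677.
Var(Ŷ) = 47268² · 3.9971677 = 8.9307272 × 10^9.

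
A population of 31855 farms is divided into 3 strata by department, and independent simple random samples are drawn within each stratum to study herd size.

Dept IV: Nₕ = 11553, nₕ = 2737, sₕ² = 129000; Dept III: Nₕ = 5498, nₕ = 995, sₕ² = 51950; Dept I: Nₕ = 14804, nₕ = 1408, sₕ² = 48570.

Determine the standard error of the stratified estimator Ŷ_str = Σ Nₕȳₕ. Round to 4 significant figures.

Var(Ŷ_str) = Σₕ Nₕ²(1 − fₕ)sₕ²/nₕ.
Dept IV: 11553²·(1 − 2737/11553)·129000/2737 = 4.8004425 × 10^9.
Dept III: 5498²·(1 − 995/5498)·51950/995 = 1.2926149 × 10^9.
Dept I: 14804²·(1 − 1408/14804)·48570/1408 = 6.8410012 × 10^9.
Sum = 1.2934059 × 10^10.
SE = √(1.2934059 × 10^10) = 113700.

113700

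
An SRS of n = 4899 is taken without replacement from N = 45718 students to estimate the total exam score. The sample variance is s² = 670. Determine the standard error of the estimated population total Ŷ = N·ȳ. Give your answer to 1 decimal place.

Var(Ŷ) = N²·Var(ȳ) = N²·(1 − n/N)·s²/n.
f = 4899/45718 = 0.10715692; Var(ȳ) = 0.89284308·670/4899 = 0.12210755.
Var(Ŷ) = 45718² · 0.12210755 = 2.5522133 × 10^8.
SE(Ŷ) = √(2.5522133 × 10^8) = 15975.6.

15975.6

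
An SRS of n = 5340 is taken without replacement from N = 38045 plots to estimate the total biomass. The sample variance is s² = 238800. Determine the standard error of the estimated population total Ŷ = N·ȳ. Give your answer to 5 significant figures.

Var(Ŷ) = N²·Var(ȳ) = N²·(1 − n/N)·s²/n.
f = 5340/38045 = 0.14036010; Var(ȳ) = 0.85963990·238800/5340 = 38.442324.
Var(Ŷ) = 38045² · 38.442324 = 5.5642266 × 10^10.
SE(Ŷ) = √(5.5642266 × 10^10) = 235890.

235890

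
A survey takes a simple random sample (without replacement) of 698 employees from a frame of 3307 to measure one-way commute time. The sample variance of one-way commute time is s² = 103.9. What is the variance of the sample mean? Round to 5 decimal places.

0.11744

Under SRS without replacement, Var(ȳ) = (1 − f)·s²/n with f = n/N = 698/3307 = 0.21106743.
Var(ȳ) = (1 − 0.21106743)·103.9/698 = 0.78893257·0.14885387 = 0.11743566.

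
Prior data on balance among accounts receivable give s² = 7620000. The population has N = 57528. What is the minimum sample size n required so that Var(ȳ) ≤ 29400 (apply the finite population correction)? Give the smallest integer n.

Without fpc, n₀ = s²/D = 7620000/29400 = 259.1837.
With fpc, (1 − n/N)·s²/n ≤ D requires n ≥ n₀/(1 + n₀/N) = 259.1837/(1 + 259.1837/57528) = 258.0212.
Rounding up, n = 259.

259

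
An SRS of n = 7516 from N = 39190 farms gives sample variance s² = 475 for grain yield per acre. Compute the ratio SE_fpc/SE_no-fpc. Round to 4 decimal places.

f = n/N = 7516/39190 = 0.19178362.
SE_no-fpc = √(s²/n) = 0.25139314; SE_fpc = √((1−f)s²/n) = 0.22600458.
Ratio = √(1−f) = 0.89900855.

0.8990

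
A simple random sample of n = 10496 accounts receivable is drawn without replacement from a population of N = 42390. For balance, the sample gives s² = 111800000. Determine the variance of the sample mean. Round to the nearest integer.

8014

Under SRS without replacement, Var(ȳ) = (1 − f)·s²/n with f = n/N = 10496/42390 = 0.24760557.
Var(ȳ) = (1 − 0.24760557)·111800000/10496 = 0.75239443·10651.677 = 8014.2623.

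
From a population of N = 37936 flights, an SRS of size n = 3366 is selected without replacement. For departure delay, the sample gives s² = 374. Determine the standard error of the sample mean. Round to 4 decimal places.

0.3182

Under SRS without replacement, Var(ȳ) = (1 − f)·s²/n with f = n/N = 3366/37936 = 0.08872838.
Var(ȳ) = (1 − 0.08872838)·374/3366 = 0.91127162·0.11111111 = 0.1012524.
SE(ȳ) = √(0.1012524) = 0.3182.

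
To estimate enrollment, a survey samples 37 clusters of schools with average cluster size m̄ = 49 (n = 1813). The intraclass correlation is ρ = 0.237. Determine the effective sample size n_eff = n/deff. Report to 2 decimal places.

146.49

deff = 1 + (49 − 1)·0.237 = 1 + 11.376 = 12.376.
n_eff = 1813 / 12.376 = 146.49.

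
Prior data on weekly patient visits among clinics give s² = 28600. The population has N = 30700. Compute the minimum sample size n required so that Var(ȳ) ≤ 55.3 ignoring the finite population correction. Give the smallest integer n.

518

Without fpc, n₀ = s²/D = 28600/55.3 = 517.1790.
Rounding up, n = 518.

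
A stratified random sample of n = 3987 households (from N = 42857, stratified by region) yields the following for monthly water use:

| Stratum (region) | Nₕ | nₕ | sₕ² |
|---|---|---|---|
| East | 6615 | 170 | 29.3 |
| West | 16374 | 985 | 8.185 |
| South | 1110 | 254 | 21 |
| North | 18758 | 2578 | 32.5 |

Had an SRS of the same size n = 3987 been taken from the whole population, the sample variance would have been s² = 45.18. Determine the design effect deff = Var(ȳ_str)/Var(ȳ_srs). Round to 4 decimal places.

Var(ȳ_str) = Σ Wₕ²(1−fₕ)sₕ²/nₕ with Wₕ = Nₕ/42857:
  East: (6615/42857)²·(1−170/6615)·29.3/170 = 0.0040006258
  West: (16374/42857)²·(1−985/16374)·8.185/985 = 0.001139998
  South: (1110/42857)²·(1−254/1110)·21/254 = 4.2769954 × 10^-5
  North: (18758/42857)²·(1−2578/18758)·32.5/2578 = 0.0020831568
  → Var(ȳ_str) = 0.0072665506.
Var(ȳ_srs) = (1 − 3987/42857)·45.18/3987 = 0.010277625.
deff = 0.0072665506 / 0.010277625 = 0.7070.

0.7070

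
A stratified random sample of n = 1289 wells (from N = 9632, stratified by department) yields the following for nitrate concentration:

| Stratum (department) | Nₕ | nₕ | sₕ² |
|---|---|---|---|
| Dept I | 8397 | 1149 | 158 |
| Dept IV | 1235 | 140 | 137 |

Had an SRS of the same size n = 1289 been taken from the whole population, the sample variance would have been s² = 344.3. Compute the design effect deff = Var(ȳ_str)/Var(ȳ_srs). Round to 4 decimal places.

0.4516

Var(ȳ_str) = Σ Wₕ²(1−fₕ)sₕ²/nₕ with Wₕ = Nₕ/9632:
  Dept I: (8397/9632)²·(1−1149/8397)·158/1149 = 0.09020829
  Dept IV: (1235/9632)²·(1−140/1235)·137/140 = 0.014263978
  → Var(ȳ_str) = 0.10447227.
Var(ȳ_srs) = (1 − 1289/9632)·344.3/1289 = 0.23136085.
deff = 0.10447227 / 0.23136085 = 0.4516.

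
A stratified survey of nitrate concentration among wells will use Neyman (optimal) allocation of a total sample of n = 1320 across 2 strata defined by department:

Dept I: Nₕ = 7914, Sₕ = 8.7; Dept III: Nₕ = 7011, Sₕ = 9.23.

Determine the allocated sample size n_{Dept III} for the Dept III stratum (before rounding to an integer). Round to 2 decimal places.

Neyman allocation: nₕ = n·NₕSₕ / Σⱼ NⱼSⱼ.
Σ NⱼSⱼ = 7914·8.7 + 7011·9.23 = 133563.33.
n_{Dept III} = 1320·7011·9.23 / 133563.33 = 639.54.

639.54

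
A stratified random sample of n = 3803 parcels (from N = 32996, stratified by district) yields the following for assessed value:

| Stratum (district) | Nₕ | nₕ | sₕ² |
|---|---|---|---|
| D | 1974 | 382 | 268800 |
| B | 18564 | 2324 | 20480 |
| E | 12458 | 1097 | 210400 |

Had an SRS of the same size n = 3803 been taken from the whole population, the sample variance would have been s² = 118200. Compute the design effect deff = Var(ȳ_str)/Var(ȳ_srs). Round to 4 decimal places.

Var(ȳ_str) = Σ Wₕ²(1−fₕ)sₕ²/nₕ with Wₕ = Nₕ/32996:
  D: (1974/32996)²·(1−382/1974)·268800/382 = 2.0311104
  B: (18564/32996)²·(1−2324/18564)·20480/2324 = 2.4402191
  E: (12458/32996)²·(1−1097/12458)·210400/1097 = 24.933394
  → Var(ȳ_str) = 29.404724.
Var(ȳ_srs) = (1 − 3803/32996)·118200/3803 = 27.498473.
deff = 29.404724 / 27.498473 = 1.0693.

1.0693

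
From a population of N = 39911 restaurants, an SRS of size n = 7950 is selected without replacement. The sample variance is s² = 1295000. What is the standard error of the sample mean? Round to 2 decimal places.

Under SRS without replacement, Var(ȳ) = (1 − f)·s²/n with f = n/N = 7950/39911 = 0.19919320.
Var(ȳ) = (1 − 0.19919320)·1295000/7950 = 0.80080680·162.89308 = 130.44589.
SE(ȳ) = √(130.44589) = 11.42.

11.42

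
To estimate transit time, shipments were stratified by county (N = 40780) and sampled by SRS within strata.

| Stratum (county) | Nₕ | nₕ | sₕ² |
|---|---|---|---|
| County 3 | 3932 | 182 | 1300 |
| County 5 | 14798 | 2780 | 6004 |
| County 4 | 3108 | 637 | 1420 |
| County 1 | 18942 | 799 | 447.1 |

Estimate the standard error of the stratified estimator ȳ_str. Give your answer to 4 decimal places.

Var(ȳ_str) = Σₕ Wₕ²(1 − fₕ)sₕ²/nₕ with Wₕ = Nₕ/N, N = 40780.
County 3: Wₕ = 0.09641981; term = 0.09641981²·(1 − 0.04628688)·1300/182 = 0.063331868.
County 5: Wₕ = 0.36287396; term = 0.36287396²·(1 − 0.18786322)·6004/2780 = 0.23095994.
County 4: Wₕ = 0.07621383; term = 0.07621383²·(1 − 0.20495495)·1420/637 = 0.01029457.
County 1: Wₕ = 0.46449240; term = 0.46449240²·(1 − 0.04218140)·447.1/799 = 0.11563742.
Sum = 0.4202238.
SE = √(0.4202238) = 0.6482.

0.6482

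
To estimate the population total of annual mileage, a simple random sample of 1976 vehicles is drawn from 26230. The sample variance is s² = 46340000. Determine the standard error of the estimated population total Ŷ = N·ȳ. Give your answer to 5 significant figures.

3.8626 × 10^6

Var(Ŷ) = N²·Var(ȳ) = N²·(1 − n/N)·s²/n.
f = 1976/26230 = 0.07533359; Var(ȳ) = 0.92466641·46340000/1976 = 21684.738.
Var(Ŷ) = 26230² · 21684.738 = 1.4919379 × 10^13.
SE(Ŷ) = √(1.4919379 × 10^13) = 3.8626 × 10^6.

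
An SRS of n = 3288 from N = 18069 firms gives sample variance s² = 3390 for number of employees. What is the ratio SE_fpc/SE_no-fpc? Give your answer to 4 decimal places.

f = n/N = 3288/18069 = 0.18196912.
SE_no-fpc = √(s²/n) = 1.0153925; SE_fpc = √((1−f)s²/n) = 0.91837234.
Ratio = √(1−f) = 0.90445060.

0.9045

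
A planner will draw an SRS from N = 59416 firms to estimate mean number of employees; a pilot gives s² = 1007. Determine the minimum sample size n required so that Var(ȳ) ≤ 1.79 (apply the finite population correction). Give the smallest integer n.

558

Without fpc, n₀ = s²/D = 1007/1.79 = 562.5698.
With fpc, (1 − n/N)·s²/n ≤ D requires n ≥ n₀/(1 + n₀/N) = 562.5698/(1 + 562.5698/59416) = 557.2932.
Rounding up, n = 558.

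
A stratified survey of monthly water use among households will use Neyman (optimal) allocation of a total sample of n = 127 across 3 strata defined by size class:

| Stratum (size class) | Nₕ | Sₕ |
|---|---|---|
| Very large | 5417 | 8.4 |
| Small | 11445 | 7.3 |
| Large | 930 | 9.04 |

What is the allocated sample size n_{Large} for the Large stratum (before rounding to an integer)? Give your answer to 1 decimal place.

7.8

Neyman allocation: nₕ = n·NₕSₕ / Σⱼ NⱼSⱼ.
Σ NⱼSⱼ = 5417·8.4 + 11445·7.3 + 930·9.04 = 137458.5.
n_{Large} = 127·930·9.04 / 137458.5 = 7.8.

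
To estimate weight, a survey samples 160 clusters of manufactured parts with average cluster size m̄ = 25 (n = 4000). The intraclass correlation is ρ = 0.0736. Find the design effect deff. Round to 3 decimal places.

deff = 1 + (25 − 1)·0.0736 = 1 + 1.7664 = 2.7664.

2.766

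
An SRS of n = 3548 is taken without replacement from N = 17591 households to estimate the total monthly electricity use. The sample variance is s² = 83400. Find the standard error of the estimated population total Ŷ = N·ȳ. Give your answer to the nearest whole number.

Var(Ŷ) = N²·Var(ȳ) = N²·(1 − n/N)·s²/n.
f = 3548/17591 = 0.20169405; Var(ȳ) = 0.79830595·83400/3548 = 18.76514.
Var(Ŷ) = 17591² · 18.76514 = 5.8067465 × 10^9.
SE(Ŷ) = √(5.8067465 × 10^9) = 76202.

76202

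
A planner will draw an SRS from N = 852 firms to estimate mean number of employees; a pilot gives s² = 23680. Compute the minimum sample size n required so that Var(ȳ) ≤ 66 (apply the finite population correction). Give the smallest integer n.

Without fpc, n₀ = s²/D = 23680/66 = 358.7879.
With fpc, (1 − n/N)·s²/n ≤ D requires n ≥ n₀/(1 + n₀/N) = 358.7879/(1 + 358.7879/852) = 252.4697.
Rounding up, n = 253.

253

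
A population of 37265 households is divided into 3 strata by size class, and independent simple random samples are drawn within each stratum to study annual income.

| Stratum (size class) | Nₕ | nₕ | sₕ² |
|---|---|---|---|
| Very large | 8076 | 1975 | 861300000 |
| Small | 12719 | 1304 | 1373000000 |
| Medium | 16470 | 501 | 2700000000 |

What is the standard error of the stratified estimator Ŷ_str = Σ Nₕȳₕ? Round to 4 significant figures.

3.990 × 10^7

Var(Ŷ_str) = Σₕ Nₕ²(1 − fₕ)sₕ²/nₕ.
Very large: 8076²·(1 − 1975/8076)·861300000/1975 = 2.148744 × 10^13.
Small: 12719²·(1 − 1304/12719)·1373000000/1304 = 1.5286985 × 10^14.
Medium: 16470²·(1 − 501/16470)·2700000000/501 = 1.4174161 × 10^15.
Sum = 1.5917734 × 10^15.
SE = √(1.5917734 × 10^15) = 3.990 × 10^7.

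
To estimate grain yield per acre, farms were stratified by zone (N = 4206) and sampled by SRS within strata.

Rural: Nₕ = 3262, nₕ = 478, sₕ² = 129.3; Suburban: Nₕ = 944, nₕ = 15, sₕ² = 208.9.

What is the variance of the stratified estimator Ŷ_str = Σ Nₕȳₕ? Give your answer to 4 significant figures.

1.467 × 10^7

Var(Ŷ_str) = Σₕ Nₕ²(1 − fₕ)sₕ²/nₕ.
Rural: 3262²·(1 − 478/3262)·129.3/478 = 2.4565399 × 10^6.
Suburban: 944²·(1 − 15/944)·208.9/15 = 1.2213352 × 10^7.
Sum = 1.4669892 × 10^7.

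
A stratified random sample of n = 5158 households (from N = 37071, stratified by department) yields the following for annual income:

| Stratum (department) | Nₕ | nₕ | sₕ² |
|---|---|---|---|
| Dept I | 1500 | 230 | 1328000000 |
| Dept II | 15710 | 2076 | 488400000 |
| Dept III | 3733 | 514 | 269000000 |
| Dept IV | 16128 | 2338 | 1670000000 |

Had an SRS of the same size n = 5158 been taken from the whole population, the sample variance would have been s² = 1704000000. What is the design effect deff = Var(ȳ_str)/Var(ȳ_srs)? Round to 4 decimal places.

0.5796

Var(ȳ_str) = Σ Wₕ²(1−fₕ)sₕ²/nₕ with Wₕ = Nₕ/37071:
  Dept I: (1500/37071)²·(1−230/1500)·1328000000/230 = 8003.8072
  Dept II: (15710/37071)²·(1−2076/15710)·488400000/2076 = 36667.321
  Dept III: (3733/37071)²·(1−514/3733)·269000000/514 = 4576.1423
  Dept IV: (16128/37071)²·(1−2338/16128)·1670000000/2338 = 115597.42
  → Var(ȳ_str) = 164844.69.
Var(ȳ_srs) = (1 − 5158/37071)·1704000000/5158 = 284394.76.
deff = 164844.69 / 284394.76 = 0.5796.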